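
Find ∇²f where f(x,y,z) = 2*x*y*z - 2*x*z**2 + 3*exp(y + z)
-4*x + 6*exp(y + z)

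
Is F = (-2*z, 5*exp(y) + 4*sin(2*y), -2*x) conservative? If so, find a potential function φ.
Yes, F is conservative. φ = -2*x*z + 5*exp(y) - 2*cos(2*y)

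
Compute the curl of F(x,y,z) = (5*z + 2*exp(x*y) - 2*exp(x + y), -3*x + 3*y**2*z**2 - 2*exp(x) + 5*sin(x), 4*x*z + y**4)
(y**2*(4*y - 6*z), 5 - 4*z, -2*x*exp(x*y) - 2*exp(x) + 2*exp(x + y) + 5*cos(x) - 3)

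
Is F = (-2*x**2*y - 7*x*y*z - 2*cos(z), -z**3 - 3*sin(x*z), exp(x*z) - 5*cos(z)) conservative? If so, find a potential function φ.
No, ∇×F = (3*x*cos(x*z) + 3*z**2, -7*x*y - z*exp(x*z) + 2*sin(z), 2*x**2 + 7*x*z - 3*z*cos(x*z)) ≠ 0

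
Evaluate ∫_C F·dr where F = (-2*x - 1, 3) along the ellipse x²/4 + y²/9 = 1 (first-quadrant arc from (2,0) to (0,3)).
15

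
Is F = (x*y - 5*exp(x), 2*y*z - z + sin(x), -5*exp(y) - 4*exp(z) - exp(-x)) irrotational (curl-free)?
No, ∇×F = (-2*y - 5*exp(y) + 1, -exp(-x), -x + cos(x))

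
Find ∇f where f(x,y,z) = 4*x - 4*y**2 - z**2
(4, -8*y, -2*z)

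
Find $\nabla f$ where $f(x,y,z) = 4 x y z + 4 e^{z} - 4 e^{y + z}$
(4*y*z, 4*x*z - 4*exp(y + z), 4*x*y + 4*exp(z) - 4*exp(y + z))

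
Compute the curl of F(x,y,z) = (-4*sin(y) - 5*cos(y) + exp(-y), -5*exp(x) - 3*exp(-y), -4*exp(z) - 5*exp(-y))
(5*exp(-y), 0, -5*exp(x) - 5*sin(y) + 4*cos(y) + exp(-y))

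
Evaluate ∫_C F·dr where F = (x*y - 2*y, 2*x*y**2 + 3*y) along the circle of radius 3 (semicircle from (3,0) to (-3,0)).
117*pi/4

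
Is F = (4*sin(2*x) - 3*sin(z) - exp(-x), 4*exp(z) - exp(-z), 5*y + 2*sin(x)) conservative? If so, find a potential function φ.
No, ∇×F = (-4*exp(z) + 5 - exp(-z), -2*cos(x) - 3*cos(z), 0) ≠ 0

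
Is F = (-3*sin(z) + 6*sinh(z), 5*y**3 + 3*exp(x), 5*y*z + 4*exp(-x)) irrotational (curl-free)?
No, ∇×F = (5*z, -3*cos(z) + 6*cosh(z) + 4*exp(-x), 3*exp(x))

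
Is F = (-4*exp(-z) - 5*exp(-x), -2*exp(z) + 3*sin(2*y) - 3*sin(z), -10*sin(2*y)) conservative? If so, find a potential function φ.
No, ∇×F = (2*exp(z) - 20*cos(2*y) + 3*cos(z), 4*exp(-z), 0) ≠ 0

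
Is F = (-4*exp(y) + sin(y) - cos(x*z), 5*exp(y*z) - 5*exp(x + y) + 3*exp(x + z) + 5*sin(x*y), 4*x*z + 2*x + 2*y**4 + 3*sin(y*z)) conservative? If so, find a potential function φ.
No, ∇×F = (8*y**3 - 5*y*exp(y*z) + 3*z*cos(y*z) - 3*exp(x + z), x*sin(x*z) - 4*z - 2, 5*y*cos(x*y) + 4*exp(y) - 5*exp(x + y) + 3*exp(x + z) - cos(y)) ≠ 0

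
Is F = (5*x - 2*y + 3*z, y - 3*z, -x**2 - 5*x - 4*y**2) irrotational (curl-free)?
No, ∇×F = (3 - 8*y, 2*x + 8, 2)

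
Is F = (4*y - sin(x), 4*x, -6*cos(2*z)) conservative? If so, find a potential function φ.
Yes, F is conservative. φ = 4*x*y - 3*sin(2*z) + cos(x)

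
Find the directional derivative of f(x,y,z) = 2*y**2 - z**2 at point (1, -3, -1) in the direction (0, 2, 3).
-18*sqrt(13)/13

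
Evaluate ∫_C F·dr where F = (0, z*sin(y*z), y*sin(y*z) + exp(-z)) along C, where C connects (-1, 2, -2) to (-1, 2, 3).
-cos(6) + cos(4) - exp(-3) + exp(2)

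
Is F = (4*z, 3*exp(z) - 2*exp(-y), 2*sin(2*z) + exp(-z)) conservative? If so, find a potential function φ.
No, ∇×F = (-3*exp(z), 4, 0) ≠ 0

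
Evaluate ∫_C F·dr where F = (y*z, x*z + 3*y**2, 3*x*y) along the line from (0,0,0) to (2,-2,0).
-8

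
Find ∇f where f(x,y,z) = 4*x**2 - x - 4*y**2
(8*x - 1, -8*y, 0)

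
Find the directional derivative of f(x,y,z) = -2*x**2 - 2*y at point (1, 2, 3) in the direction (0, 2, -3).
-4*sqrt(13)/13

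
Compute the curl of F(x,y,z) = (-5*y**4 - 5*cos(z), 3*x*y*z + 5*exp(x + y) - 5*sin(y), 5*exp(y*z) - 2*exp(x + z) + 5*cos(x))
(-3*x*y + 5*z*exp(y*z), 2*exp(x + z) + 5*sin(x) + 5*sin(z), 20*y**3 + 3*y*z + 5*exp(x + y))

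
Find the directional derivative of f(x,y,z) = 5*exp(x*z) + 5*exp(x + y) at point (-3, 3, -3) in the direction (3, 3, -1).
30*sqrt(19)*(1 - exp(9))/19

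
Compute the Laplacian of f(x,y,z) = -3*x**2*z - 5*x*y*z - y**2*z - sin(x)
-8*z + sin(x)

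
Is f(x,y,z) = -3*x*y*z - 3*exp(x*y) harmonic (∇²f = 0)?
No, ∇²f = 3*(-x**2 - y**2)*exp(x*y)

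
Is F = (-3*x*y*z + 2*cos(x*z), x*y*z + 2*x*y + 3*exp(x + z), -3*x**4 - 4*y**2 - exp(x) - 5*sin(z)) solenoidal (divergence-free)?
No, ∇·F = x*z + 2*x - 3*y*z - 2*z*sin(x*z) - 5*cos(z)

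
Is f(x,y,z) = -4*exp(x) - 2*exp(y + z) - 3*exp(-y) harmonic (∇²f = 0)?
No, ∇²f = (4*(-exp(x) - exp(y + z))*exp(y) - 3)*exp(-y)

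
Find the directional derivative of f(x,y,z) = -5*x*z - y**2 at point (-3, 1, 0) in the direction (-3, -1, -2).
-2*sqrt(14)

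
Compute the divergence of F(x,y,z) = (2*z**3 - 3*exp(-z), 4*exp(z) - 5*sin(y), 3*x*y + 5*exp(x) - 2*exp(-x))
-5*cos(y)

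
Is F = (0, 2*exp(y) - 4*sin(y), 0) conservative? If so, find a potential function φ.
Yes, F is conservative. φ = 2*exp(y) + 4*cos(y)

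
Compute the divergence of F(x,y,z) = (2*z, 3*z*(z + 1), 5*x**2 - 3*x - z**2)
-2*z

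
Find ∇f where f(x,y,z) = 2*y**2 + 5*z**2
(0, 4*y, 10*z)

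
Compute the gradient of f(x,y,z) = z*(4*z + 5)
(0, 0, 8*z + 5)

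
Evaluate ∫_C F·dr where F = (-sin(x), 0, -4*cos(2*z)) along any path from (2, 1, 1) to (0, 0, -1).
-cos(2) + 1 + 4*sin(2)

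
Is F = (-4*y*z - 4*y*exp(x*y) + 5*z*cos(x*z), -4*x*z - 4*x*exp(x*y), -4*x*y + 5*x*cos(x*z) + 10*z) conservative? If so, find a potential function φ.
Yes, F is conservative. φ = -4*x*y*z + 5*z**2 - 4*exp(x*y) + 5*sin(x*z)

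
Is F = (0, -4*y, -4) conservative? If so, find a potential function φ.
Yes, F is conservative. φ = -2*y**2 - 4*z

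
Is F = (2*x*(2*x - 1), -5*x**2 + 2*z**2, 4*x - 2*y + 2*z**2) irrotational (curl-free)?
No, ∇×F = (-4*z - 2, -4, -10*x)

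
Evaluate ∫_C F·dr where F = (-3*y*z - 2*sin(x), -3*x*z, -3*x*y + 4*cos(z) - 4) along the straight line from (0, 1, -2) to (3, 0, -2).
-2 + 2*cos(3)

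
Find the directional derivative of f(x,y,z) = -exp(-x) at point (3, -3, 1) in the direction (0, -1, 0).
0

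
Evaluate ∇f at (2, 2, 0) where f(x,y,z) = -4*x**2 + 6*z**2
(-16, 0, 0)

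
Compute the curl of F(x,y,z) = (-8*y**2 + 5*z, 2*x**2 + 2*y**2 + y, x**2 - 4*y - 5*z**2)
(-4, 5 - 2*x, 4*x + 16*y)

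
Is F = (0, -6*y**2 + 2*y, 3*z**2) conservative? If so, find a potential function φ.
Yes, F is conservative. φ = -2*y**3 + y**2 + z**3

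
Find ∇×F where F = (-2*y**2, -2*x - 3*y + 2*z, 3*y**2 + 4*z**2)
(6*y - 2, 0, 4*y - 2)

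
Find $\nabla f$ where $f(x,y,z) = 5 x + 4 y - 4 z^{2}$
(5, 4, -8*z)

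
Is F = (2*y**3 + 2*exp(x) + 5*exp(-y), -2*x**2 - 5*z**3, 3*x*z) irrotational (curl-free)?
No, ∇×F = (15*z**2, -3*z, -4*x - 6*y**2 + 5*exp(-y))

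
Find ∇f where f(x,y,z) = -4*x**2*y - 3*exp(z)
(-8*x*y, -4*x**2, -3*exp(z))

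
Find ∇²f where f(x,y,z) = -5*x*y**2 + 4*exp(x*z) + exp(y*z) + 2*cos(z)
4*x**2*exp(x*z) - 10*x + y**2*exp(y*z) + 4*z**2*exp(x*z) + z**2*exp(y*z) - 2*cos(z)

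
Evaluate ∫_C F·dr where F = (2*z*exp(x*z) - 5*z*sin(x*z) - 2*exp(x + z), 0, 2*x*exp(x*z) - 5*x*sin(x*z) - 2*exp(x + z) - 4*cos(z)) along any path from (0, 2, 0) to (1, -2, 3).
-2*exp(4) - 5 + 5*cos(3) - 4*sin(3) + 2*exp(3)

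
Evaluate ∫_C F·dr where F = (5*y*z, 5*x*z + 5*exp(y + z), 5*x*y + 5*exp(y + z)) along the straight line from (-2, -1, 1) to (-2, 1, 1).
-25 + 5*exp(2)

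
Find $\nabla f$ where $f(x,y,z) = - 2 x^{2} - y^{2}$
(-4*x, -2*y, 0)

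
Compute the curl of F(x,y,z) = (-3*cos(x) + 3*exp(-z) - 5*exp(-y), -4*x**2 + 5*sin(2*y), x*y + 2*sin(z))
(x, -y - 3*exp(-z), -8*x - 5*exp(-y))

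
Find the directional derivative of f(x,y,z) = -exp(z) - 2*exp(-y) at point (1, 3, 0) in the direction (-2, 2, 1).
(4 - exp(3))*exp(-3)/3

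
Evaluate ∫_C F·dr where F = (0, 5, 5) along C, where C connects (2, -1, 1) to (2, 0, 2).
10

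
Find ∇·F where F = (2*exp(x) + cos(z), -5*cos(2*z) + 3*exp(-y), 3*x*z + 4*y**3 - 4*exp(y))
3*x + 2*exp(x) - 3*exp(-y)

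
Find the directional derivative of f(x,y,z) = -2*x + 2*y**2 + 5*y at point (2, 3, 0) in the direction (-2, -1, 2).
-13/3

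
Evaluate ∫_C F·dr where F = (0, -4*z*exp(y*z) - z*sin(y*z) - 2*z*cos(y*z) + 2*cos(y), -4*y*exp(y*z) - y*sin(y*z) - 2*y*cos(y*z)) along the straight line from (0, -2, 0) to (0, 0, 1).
2*sin(2)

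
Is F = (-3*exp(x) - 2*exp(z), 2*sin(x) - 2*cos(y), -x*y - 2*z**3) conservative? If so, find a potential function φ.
No, ∇×F = (-x, y - 2*exp(z), 2*cos(x)) ≠ 0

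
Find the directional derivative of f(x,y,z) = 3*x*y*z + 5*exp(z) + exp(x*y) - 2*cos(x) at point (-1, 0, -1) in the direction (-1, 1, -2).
sqrt(6)*(-5 + E*(sin(1) + 1))*exp(-1)/3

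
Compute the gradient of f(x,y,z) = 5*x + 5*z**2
(5, 0, 10*z)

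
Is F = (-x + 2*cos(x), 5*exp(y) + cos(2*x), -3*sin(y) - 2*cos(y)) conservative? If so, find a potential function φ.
No, ∇×F = (2*sin(y) - 3*cos(y), 0, -2*sin(2*x)) ≠ 0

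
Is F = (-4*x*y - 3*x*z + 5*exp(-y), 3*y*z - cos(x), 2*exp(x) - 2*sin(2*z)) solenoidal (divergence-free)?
No, ∇·F = -4*y - 4*cos(2*z)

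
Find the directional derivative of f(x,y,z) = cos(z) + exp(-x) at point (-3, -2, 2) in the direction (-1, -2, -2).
2*sin(2)/3 + exp(3)/3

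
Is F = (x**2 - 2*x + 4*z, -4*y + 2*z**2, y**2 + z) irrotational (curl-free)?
No, ∇×F = (2*y - 4*z, 4, 0)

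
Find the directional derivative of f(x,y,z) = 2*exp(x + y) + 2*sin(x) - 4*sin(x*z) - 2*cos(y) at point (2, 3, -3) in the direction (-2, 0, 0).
-2*exp(5) - 12*cos(6) - 2*cos(2)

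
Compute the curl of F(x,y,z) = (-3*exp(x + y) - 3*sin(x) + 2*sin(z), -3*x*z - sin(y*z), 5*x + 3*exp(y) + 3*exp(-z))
(3*x + y*cos(y*z) + 3*exp(y), 2*cos(z) - 5, -3*z + 3*exp(x + y))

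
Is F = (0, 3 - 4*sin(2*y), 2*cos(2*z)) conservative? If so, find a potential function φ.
Yes, F is conservative. φ = 3*y + sin(2*z) + 2*cos(2*y)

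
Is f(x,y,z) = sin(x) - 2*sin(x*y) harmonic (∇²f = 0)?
No, ∇²f = 2*x**2*sin(x*y) + 2*y**2*sin(x*y) - sin(x)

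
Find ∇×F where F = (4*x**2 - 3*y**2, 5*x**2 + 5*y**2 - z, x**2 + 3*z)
(1, -2*x, 10*x + 6*y)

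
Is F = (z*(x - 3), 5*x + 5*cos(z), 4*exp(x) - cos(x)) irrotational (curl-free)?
No, ∇×F = (5*sin(z), x - 4*exp(x) - sin(x) - 3, 5)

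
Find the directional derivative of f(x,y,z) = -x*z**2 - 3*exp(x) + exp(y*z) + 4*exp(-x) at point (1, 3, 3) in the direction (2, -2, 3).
-sqrt(17)*(-3*exp(9) - 2*sinh(1) + 14*cosh(1) + 36)/17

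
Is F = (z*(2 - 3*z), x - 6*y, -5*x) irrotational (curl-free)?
No, ∇×F = (0, 7 - 6*z, 1)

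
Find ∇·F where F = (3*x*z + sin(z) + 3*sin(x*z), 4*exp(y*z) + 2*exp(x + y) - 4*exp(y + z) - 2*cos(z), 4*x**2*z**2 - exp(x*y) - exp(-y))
8*x**2*z + 4*z*exp(y*z) + 3*z*cos(x*z) + 3*z + 2*exp(x + y) - 4*exp(y + z)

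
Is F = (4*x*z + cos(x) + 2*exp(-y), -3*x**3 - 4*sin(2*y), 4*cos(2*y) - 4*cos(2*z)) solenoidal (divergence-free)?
No, ∇·F = 4*z - sin(x) + 8*sin(2*z) - 8*cos(2*y)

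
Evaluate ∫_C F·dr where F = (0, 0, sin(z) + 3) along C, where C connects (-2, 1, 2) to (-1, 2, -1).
-9 - cos(1) + cos(2)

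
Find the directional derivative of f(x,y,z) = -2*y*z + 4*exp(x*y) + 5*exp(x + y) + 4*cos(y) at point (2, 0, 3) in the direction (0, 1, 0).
2 + 5*exp(2)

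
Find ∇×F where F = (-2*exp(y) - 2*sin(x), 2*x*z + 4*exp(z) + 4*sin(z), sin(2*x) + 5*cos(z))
(-2*x - 4*exp(z) - 4*cos(z), -2*cos(2*x), 2*z + 2*exp(y))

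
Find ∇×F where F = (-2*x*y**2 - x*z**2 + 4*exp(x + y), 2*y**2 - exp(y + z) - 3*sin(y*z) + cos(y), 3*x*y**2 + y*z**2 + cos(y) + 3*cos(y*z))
(6*x*y + 3*y*cos(y*z) + z**2 - 3*z*sin(y*z) + exp(y + z) - sin(y), -2*x*z - 3*y**2, 4*x*y - 4*exp(x + y))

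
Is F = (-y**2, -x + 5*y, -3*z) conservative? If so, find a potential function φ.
No, ∇×F = (0, 0, 2*y - 1) ≠ 0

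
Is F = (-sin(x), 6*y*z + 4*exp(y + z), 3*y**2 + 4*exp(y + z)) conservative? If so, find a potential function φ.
Yes, F is conservative. φ = 3*y**2*z + 4*exp(y + z) + cos(x)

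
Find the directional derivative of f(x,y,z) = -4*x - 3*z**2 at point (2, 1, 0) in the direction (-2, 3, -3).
4*sqrt(22)/11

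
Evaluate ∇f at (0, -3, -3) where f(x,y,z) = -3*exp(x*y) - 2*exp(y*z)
(9, 6*exp(9), 6*exp(9))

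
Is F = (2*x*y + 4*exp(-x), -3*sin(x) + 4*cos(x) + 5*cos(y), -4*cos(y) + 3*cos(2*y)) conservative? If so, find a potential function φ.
No, ∇×F = (4*sin(y) - 6*sin(2*y), 0, -2*x - 4*sin(x) - 3*cos(x)) ≠ 0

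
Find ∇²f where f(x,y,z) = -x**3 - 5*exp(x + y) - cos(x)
-6*x - 10*exp(x + y) + cos(x)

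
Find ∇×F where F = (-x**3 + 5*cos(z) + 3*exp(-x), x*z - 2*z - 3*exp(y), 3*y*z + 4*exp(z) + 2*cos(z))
(-x + 3*z + 2, -5*sin(z), z)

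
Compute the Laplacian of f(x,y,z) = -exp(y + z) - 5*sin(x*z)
5*x**2*sin(x*z) + 5*z**2*sin(x*z) - 2*exp(y + z)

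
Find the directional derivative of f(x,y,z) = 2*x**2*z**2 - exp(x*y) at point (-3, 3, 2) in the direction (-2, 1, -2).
-16 + 3*exp(-9)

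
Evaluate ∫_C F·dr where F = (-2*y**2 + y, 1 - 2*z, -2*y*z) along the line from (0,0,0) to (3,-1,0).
-9/2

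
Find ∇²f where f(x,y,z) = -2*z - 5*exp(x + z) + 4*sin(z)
-10*exp(x + z) - 4*sin(z)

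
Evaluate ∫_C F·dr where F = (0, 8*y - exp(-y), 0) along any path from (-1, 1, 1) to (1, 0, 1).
-3 - exp(-1)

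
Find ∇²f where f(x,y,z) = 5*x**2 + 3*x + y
10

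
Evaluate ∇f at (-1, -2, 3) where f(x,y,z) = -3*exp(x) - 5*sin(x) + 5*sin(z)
(-5*cos(1) - 3*exp(-1), 0, 5*cos(3))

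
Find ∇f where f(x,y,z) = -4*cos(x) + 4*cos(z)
(4*sin(x), 0, -4*sin(z))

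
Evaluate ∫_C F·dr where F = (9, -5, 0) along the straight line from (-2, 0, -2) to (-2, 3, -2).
-15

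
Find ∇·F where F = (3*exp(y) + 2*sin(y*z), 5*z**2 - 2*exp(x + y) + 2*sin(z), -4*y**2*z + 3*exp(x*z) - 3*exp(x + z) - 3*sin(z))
3*x*exp(x*z) - 4*y**2 - 2*exp(x + y) - 3*exp(x + z) - 3*cos(z)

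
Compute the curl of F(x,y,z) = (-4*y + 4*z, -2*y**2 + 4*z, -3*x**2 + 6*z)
(-4, 6*x + 4, 4)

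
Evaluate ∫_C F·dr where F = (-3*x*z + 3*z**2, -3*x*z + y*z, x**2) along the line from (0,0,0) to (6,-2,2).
8/3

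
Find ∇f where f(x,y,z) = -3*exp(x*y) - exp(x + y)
(-3*y*exp(x*y) - exp(x + y), -3*x*exp(x*y) - exp(x + y), 0)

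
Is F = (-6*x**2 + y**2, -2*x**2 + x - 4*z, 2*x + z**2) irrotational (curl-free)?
No, ∇×F = (4, -2, -4*x - 2*y + 1)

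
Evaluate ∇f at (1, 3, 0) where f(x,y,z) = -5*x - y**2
(-5, -6, 0)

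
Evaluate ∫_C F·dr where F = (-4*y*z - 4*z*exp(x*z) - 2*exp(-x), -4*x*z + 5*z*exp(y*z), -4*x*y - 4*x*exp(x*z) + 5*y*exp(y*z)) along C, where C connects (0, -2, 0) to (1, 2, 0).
-2 + 2*exp(-1)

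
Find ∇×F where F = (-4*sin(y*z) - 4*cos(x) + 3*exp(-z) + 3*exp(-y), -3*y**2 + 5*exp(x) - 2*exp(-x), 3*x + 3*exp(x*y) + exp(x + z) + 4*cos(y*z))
(3*x*exp(x*y) - 4*z*sin(y*z), -3*y*exp(x*y) - 4*y*cos(y*z) - exp(x + z) - 3 - 3*exp(-z), 4*z*cos(y*z) + 5*exp(x) + 3*exp(-y) + 2*exp(-x))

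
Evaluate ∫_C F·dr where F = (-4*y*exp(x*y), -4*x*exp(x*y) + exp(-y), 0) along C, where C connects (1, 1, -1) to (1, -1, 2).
6*sinh(1)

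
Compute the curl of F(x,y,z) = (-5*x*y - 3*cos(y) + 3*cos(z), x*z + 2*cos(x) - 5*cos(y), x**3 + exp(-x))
(-x, -3*x**2 - 3*sin(z) + exp(-x), 5*x + z - 2*sin(x) - 3*sin(y))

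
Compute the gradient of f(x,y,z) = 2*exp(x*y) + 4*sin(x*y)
(2*y*(exp(x*y) + 2*cos(x*y)), 2*x*(exp(x*y) + 2*cos(x*y)), 0)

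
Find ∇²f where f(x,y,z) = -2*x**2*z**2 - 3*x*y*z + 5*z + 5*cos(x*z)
(-x**2 - z**2)*(5*cos(x*z) + 4)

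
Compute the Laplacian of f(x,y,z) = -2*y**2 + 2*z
-4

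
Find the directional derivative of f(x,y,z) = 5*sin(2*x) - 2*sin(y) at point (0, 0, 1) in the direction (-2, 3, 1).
-13*sqrt(14)/7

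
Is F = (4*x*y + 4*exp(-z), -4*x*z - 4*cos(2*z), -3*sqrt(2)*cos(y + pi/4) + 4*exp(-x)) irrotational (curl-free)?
No, ∇×F = (4*x - 8*sin(2*z) + 3*sqrt(2)*sin(y + pi/4), -4*exp(-z) + 4*exp(-x), -4*x - 4*z)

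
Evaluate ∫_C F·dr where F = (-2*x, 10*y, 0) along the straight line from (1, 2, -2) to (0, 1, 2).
-14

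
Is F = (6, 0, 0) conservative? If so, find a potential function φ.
Yes, F is conservative. φ = 6*x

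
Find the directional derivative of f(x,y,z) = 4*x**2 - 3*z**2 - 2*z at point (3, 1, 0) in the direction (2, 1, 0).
48*sqrt(5)/5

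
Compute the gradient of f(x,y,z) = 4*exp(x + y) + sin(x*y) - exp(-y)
(y*cos(x*y) + 4*exp(x + y), x*cos(x*y) + 4*exp(x + y) + exp(-y), 0)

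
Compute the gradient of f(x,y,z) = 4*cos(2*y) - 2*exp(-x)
(2*exp(-x), -8*sin(2*y), 0)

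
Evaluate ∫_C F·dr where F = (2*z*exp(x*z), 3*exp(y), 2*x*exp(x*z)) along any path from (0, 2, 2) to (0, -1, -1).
3*(1 - exp(3))*exp(-1)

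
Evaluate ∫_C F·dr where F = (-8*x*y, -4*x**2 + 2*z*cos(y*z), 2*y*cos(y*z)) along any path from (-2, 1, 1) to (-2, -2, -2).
-2*sin(1) + 2*sin(4) + 48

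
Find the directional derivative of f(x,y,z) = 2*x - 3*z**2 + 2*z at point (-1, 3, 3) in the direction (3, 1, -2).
19*sqrt(14)/7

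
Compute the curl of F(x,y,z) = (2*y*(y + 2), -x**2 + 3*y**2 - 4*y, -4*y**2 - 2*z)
(-8*y, 0, -2*x - 4*y - 4)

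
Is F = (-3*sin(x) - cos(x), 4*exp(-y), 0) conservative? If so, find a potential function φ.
Yes, F is conservative. φ = -sin(x) + 3*cos(x) - 4*exp(-y)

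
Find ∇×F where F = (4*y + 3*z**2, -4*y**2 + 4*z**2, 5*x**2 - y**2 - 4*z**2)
(-2*y - 8*z, -10*x + 6*z, -4)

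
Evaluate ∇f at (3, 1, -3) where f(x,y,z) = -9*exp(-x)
(9*exp(-3), 0, 0)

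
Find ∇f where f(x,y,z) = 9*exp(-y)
(0, -9*exp(-y), 0)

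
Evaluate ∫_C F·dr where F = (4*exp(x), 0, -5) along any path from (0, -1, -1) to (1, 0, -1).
-4 + 4*E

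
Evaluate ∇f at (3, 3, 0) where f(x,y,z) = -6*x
(-6, 0, 0)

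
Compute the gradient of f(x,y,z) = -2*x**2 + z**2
(-4*x, 0, 2*z)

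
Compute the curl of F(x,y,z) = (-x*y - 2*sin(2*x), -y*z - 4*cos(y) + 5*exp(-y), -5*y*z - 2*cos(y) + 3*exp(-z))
(y - 5*z + 2*sin(y), 0, x)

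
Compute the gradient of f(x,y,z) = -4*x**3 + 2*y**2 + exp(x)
(-12*x**2 + exp(x), 4*y, 0)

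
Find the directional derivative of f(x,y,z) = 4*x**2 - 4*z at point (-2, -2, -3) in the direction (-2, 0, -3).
44*sqrt(13)/13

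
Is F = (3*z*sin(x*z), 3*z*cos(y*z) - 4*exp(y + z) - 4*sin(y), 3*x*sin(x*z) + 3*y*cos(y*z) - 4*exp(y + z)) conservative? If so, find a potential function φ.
Yes, F is conservative. φ = -4*exp(y + z) + 3*sin(y*z) + 4*cos(y) - 3*cos(x*z)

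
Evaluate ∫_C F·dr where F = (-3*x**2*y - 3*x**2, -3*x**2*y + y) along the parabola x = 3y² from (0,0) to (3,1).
-379/7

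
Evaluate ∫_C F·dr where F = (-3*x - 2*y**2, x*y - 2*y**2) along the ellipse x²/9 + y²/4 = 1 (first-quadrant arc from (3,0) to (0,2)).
169/6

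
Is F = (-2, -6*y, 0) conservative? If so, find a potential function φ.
Yes, F is conservative. φ = -2*x - 3*y**2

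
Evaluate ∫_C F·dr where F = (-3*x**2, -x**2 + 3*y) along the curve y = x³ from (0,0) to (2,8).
344/5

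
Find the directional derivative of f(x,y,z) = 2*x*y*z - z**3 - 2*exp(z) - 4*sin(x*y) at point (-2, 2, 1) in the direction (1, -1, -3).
sqrt(11)*(-16*cos(4) + 6*E + 41)/11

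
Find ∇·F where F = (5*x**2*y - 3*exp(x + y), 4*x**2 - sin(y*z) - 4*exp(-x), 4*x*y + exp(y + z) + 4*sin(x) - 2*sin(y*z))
10*x*y - 2*y*cos(y*z) - z*cos(y*z) - 3*exp(x + y) + exp(y + z)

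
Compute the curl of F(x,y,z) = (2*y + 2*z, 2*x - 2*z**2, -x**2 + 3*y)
(4*z + 3, 2*x + 2, 0)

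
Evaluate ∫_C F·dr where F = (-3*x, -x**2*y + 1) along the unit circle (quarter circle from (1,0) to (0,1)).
9/4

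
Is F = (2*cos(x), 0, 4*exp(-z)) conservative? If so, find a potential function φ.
Yes, F is conservative. φ = 2*sin(x) - 4*exp(-z)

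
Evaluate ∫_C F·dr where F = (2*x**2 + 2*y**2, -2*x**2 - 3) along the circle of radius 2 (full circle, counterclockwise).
0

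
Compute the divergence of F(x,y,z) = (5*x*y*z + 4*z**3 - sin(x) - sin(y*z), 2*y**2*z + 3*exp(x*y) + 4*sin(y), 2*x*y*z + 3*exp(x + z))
2*x*y + 3*x*exp(x*y) + 9*y*z + 3*exp(x + z) - cos(x) + 4*cos(y)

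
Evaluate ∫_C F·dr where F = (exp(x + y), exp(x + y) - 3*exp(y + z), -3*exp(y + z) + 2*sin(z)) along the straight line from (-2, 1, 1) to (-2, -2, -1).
(-exp(3) - 3*E + 1 + 3*exp(6))*exp(-4)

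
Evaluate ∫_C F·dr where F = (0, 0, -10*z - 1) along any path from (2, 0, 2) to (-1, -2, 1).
16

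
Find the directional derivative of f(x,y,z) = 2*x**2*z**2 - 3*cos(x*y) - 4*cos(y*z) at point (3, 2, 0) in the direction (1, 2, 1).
4*sqrt(6)*sin(6)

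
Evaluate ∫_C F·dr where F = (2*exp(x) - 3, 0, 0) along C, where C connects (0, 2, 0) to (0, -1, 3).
0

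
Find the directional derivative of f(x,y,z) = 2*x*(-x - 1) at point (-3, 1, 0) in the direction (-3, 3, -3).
-10*sqrt(3)/3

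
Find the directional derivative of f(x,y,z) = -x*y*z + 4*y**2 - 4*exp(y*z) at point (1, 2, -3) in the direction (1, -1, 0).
sqrt(2)*(-13*exp(6) - 12)*exp(-6)/2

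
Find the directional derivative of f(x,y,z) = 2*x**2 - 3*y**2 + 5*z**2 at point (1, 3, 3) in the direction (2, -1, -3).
-32*sqrt(14)/7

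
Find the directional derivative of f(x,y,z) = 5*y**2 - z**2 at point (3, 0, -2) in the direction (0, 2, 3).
12*sqrt(13)/13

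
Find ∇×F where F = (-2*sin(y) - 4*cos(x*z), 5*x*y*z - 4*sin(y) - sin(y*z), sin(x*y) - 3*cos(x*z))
(-5*x*y + x*cos(x*y) + y*cos(y*z), 4*x*sin(x*z) - y*cos(x*y) - 3*z*sin(x*z), 5*y*z + 2*cos(y))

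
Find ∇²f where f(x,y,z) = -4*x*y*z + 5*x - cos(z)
cos(z)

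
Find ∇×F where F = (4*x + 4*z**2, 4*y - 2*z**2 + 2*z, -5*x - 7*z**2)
(4*z - 2, 8*z + 5, 0)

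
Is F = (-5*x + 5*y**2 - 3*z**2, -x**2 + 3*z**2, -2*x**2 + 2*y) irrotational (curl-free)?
No, ∇×F = (2 - 6*z, 4*x - 6*z, -2*x - 10*y)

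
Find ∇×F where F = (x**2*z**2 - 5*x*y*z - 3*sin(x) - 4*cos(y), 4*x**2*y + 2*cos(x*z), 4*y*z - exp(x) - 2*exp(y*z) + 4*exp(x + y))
(2*x*sin(x*z) - 2*z*exp(y*z) + 4*z + 4*exp(x + y), 2*x**2*z - 5*x*y + exp(x) - 4*exp(x + y), 8*x*y + 5*x*z - 2*z*sin(x*z) - 4*sin(y))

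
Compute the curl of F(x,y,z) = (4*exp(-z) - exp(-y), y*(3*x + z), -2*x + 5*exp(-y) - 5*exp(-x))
(-y - 5*exp(-y), 2 - 4*exp(-z) - 5*exp(-x), 3*y - exp(-y))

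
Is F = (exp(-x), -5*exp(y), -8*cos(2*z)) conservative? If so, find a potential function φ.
Yes, F is conservative. φ = -5*exp(y) - 4*sin(2*z) - exp(-x)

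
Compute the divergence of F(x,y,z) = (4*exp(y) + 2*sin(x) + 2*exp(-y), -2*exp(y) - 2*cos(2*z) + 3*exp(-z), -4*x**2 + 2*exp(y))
-2*exp(y) + 2*cos(x)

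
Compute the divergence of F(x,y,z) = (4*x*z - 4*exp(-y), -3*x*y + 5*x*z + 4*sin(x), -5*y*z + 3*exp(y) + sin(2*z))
-3*x - 5*y + 4*z + 2*cos(2*z)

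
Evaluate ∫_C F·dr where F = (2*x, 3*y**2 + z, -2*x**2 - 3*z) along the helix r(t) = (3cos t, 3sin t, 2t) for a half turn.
-6*pi**2 - 18*pi - 12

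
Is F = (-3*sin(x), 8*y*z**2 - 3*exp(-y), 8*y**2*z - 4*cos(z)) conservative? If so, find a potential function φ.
Yes, F is conservative. φ = 4*y**2*z**2 - 4*sin(z) + 3*cos(x) + 3*exp(-y)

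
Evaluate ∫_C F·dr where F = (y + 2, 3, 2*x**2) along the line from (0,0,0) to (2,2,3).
20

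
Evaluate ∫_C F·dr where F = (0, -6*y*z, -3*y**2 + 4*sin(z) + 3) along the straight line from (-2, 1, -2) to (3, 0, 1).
-4*cos(1) + 4*cos(2) + 3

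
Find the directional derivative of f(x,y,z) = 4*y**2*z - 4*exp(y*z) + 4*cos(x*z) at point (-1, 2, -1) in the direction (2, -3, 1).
2*sqrt(14)*(-5 + 3*exp(2)*sin(1) + 16*exp(2))*exp(-2)/7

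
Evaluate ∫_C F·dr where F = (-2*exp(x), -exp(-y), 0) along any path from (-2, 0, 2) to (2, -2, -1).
-exp(2) - 1 + 2*exp(-2)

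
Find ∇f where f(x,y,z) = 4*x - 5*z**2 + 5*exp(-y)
(4, -5*exp(-y), -10*z)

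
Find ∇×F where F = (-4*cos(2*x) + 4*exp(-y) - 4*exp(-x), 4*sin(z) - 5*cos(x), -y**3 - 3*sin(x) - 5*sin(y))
(-3*y**2 - 5*cos(y) - 4*cos(z), 3*cos(x), 5*sin(x) + 4*exp(-y))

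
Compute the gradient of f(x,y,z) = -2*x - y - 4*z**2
(-2, -1, -8*z)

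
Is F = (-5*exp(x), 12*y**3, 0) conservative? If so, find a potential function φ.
Yes, F is conservative. φ = 3*y**4 - 5*exp(x)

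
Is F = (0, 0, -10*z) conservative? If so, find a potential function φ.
Yes, F is conservative. φ = -5*z**2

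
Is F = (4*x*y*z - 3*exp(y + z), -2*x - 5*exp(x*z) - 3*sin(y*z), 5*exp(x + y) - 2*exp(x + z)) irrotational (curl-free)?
No, ∇×F = (5*x*exp(x*z) + 3*y*cos(y*z) + 5*exp(x + y), 4*x*y - 5*exp(x + y) + 2*exp(x + z) - 3*exp(y + z), -4*x*z - 5*z*exp(x*z) + 3*exp(y + z) - 2)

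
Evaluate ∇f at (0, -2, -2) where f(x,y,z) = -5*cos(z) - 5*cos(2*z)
(0, 0, -5*sin(2) - 10*sin(4))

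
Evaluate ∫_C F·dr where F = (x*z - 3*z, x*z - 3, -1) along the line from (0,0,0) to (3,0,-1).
5/2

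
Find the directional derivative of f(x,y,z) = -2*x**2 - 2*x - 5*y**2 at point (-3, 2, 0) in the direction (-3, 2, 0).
-70*sqrt(13)/13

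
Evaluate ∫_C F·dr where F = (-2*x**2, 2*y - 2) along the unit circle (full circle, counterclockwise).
0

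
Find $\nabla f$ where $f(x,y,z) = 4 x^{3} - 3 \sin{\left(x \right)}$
(12*x**2 - 3*cos(x), 0, 0)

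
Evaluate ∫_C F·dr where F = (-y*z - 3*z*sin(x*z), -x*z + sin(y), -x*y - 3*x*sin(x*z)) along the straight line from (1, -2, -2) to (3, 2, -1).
3*cos(3) - 3*cos(2) + 10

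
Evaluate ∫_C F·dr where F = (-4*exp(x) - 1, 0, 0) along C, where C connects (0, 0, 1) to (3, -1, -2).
1 - 4*exp(3)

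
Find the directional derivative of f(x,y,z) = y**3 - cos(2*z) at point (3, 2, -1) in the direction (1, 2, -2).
4*sin(2)/3 + 8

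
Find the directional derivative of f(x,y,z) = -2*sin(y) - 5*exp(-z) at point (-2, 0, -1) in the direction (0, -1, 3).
sqrt(10)*(2 + 15*E)/10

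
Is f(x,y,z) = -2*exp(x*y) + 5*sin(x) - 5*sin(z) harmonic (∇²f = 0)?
No, ∇²f = -2*x**2*exp(x*y) - 2*y**2*exp(x*y) - 5*sin(x) + 5*sin(z)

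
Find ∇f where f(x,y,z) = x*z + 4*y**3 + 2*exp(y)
(z, 12*y**2 + 2*exp(y), x)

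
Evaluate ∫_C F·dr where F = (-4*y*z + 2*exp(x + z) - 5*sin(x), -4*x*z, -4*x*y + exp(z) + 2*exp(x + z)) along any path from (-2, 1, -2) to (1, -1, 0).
-exp(-2) - 2*exp(-4) - 5*cos(2) + 5*cos(1) + 2*E + 17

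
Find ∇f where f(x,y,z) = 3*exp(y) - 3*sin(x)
(-3*cos(x), 3*exp(y), 0)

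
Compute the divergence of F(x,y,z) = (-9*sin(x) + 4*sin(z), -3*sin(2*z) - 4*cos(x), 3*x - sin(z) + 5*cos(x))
-9*cos(x) - cos(z)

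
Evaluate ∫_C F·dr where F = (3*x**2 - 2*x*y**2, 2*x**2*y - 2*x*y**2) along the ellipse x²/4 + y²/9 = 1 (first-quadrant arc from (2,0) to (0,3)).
28 - 27*pi/4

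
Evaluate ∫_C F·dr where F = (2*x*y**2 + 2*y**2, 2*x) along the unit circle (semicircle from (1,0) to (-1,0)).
-8/3 + pi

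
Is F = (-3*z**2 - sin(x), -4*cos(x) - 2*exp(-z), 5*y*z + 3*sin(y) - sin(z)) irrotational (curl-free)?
No, ∇×F = (5*z + 3*cos(y) - 2*exp(-z), -6*z, 4*sin(x))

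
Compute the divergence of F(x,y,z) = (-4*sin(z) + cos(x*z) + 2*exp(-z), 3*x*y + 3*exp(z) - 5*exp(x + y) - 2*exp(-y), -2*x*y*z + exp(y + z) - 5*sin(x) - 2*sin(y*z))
((-2*x*y + 3*x - 2*y*cos(y*z) - z*sin(x*z) - 5*exp(x + y) + exp(y + z))*exp(y) + 2)*exp(-y)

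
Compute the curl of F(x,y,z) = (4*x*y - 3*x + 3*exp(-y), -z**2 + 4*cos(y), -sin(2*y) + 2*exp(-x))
(2*z - 2*cos(2*y), 2*exp(-x), -4*x + 3*exp(-y))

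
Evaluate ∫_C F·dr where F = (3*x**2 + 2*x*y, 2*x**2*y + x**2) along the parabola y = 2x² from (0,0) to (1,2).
17/3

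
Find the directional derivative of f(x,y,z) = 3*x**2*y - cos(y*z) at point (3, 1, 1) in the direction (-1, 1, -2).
sqrt(6)*(9 - sin(1))/6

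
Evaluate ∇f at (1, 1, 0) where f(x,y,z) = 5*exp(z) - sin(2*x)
(-2*cos(2), 0, 5)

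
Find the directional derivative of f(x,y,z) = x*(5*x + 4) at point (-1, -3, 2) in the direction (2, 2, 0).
-3*sqrt(2)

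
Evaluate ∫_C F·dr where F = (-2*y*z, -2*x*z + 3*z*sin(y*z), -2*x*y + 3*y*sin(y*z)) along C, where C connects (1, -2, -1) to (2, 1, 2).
-4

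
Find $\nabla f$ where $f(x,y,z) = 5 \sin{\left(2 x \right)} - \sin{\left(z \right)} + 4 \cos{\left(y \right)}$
(10*cos(2*x), -4*sin(y), -cos(z))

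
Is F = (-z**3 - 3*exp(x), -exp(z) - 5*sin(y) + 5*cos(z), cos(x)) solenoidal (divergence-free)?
No, ∇·F = -3*exp(x) - 5*cos(y)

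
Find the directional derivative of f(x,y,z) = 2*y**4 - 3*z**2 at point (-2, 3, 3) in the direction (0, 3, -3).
117*sqrt(2)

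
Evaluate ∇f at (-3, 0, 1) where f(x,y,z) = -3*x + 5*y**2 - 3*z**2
(-3, 0, -6)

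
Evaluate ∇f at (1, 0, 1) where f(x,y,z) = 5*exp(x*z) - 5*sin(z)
(5*E, 0, -5*cos(1) + 5*E)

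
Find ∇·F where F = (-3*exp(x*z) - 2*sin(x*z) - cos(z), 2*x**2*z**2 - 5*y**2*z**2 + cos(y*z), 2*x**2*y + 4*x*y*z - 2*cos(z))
4*x*y - 10*y*z**2 - 3*z*exp(x*z) - z*sin(y*z) - 2*z*cos(x*z) + 2*sin(z)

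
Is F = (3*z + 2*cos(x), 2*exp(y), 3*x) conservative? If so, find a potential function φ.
Yes, F is conservative. φ = 3*x*z + 2*exp(y) + 2*sin(x)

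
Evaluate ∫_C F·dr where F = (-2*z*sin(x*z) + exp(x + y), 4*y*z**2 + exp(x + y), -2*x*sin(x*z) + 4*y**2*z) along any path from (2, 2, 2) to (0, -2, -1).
-exp(4) - 22 + exp(-2) - 2*cos(4)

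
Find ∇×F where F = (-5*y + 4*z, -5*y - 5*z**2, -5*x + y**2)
(2*y + 10*z, 9, 5)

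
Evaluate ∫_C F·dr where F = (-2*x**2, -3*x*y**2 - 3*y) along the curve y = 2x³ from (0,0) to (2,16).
-116432/15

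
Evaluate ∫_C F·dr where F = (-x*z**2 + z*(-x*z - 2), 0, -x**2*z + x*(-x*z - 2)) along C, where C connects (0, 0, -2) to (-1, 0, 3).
-3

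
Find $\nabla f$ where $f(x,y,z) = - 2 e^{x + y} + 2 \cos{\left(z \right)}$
(-2*exp(x + y), -2*exp(x + y), -2*sin(z))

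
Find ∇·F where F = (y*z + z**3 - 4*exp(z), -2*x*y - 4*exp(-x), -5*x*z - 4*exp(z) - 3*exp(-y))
-7*x - 4*exp(z)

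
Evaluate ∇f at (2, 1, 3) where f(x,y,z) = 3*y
(0, 3, 0)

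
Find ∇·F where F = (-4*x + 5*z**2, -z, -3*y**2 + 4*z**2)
8*z - 4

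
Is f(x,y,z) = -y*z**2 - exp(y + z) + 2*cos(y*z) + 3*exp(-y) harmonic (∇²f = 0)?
No, ∇²f = (-2*(y**2*cos(y*z) + y + z**2*cos(y*z) + exp(y + z))*exp(y) + 3)*exp(-y)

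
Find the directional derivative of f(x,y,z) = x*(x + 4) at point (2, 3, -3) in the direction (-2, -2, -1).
-16/3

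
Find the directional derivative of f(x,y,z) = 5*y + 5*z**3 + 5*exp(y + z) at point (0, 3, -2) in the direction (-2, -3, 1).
5*sqrt(14)*(9 - 2*E)/14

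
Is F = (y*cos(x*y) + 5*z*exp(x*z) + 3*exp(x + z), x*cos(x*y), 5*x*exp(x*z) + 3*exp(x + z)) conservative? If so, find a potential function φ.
Yes, F is conservative. φ = 5*exp(x*z) + 3*exp(x + z) + sin(x*y)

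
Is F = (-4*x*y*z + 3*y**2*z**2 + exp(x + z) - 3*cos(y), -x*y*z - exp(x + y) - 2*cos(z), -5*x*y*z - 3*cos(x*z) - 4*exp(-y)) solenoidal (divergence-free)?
No, ∇·F = -5*x*y - x*z + 3*x*sin(x*z) - 4*y*z - exp(x + y) + exp(x + z)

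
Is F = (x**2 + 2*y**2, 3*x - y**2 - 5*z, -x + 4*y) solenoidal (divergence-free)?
No, ∇·F = 2*x - 2*y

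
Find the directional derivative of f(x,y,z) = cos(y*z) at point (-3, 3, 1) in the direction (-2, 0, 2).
-3*sqrt(2)*sin(3)/2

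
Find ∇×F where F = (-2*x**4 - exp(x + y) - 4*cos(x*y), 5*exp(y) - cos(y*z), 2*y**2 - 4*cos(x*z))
(y*(4 - sin(y*z)), -4*z*sin(x*z), -4*x*sin(x*y) + exp(x + y))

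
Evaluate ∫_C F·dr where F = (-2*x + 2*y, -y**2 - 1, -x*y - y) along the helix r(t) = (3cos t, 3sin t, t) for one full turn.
-18*pi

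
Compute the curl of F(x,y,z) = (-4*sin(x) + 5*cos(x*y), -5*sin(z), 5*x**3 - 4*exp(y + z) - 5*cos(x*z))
(-4*exp(y + z) + 5*cos(z), -15*x**2 - 5*z*sin(x*z), 5*x*sin(x*y))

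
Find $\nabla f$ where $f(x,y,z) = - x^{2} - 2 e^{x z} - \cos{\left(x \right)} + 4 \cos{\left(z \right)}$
(-2*x - 2*z*exp(x*z) + sin(x), 0, -2*x*exp(x*z) - 4*sin(z))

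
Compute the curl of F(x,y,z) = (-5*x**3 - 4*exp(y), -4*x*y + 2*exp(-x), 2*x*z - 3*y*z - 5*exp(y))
(-3*z - 5*exp(y), -2*z, -4*y + 4*exp(y) - 2*exp(-x))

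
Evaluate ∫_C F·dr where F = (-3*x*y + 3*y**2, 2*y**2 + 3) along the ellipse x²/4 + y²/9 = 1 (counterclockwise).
0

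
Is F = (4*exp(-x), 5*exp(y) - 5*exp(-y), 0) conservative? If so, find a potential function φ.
Yes, F is conservative. φ = 5*exp(y) + 5*exp(-y) - 4*exp(-x)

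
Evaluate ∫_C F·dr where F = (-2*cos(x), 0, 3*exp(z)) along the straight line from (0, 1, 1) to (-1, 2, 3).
-3*E + 2*sin(1) + 3*exp(3)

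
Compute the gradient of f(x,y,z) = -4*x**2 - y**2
(-8*x, -2*y, 0)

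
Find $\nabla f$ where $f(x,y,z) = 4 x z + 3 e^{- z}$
(4*z, 0, 4*x - 3*exp(-z))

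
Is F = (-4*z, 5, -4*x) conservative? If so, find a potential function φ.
Yes, F is conservative. φ = -4*x*z + 5*y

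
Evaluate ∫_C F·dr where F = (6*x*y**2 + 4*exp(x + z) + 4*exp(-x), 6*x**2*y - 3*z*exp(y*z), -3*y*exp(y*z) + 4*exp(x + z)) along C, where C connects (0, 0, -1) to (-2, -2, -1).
-7*exp(2) - 4*exp(-1) + 4*exp(-3) + 55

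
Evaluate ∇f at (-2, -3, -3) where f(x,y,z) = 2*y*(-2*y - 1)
(0, 22, 0)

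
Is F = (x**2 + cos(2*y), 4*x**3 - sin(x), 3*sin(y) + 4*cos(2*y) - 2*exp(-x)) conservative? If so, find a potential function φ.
No, ∇×F = ((3 - 16*sin(y))*cos(y), -2*exp(-x), 12*x**2 + 2*sin(2*y) - cos(x)) ≠ 0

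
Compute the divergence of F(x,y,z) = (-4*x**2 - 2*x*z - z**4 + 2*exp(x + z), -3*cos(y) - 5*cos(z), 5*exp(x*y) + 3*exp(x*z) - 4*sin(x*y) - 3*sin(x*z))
3*x*exp(x*z) - 3*x*cos(x*z) - 8*x - 2*z + 2*exp(x + z) + 3*sin(y)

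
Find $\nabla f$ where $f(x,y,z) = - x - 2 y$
(-1, -2, 0)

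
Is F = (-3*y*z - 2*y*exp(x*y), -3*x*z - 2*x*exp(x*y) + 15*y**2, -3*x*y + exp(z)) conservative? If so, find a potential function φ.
Yes, F is conservative. φ = -3*x*y*z + 5*y**3 + exp(z) - 2*exp(x*y)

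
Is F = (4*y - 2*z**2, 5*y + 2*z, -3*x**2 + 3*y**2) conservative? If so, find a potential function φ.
No, ∇×F = (6*y - 2, 6*x - 4*z, -4) ≠ 0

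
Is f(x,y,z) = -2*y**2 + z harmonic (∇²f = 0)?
No, ∇²f = -4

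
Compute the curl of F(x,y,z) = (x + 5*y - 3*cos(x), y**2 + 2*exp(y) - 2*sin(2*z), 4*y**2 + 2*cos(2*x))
(8*y + 4*cos(2*z), 4*sin(2*x), -5)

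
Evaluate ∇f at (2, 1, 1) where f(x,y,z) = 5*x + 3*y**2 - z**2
(5, 6, -2)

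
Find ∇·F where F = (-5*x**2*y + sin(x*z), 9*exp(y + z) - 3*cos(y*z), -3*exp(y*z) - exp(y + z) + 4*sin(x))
-10*x*y - 3*y*exp(y*z) + 3*z*sin(y*z) + z*cos(x*z) + 8*exp(y + z)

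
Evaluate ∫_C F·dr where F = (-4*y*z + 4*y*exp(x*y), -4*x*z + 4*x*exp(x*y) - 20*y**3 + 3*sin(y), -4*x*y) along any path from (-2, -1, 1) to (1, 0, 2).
-4*exp(2) + 3*cos(1) + 14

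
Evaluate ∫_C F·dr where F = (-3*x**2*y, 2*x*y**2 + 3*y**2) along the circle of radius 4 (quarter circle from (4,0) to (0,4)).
64 + 80*pi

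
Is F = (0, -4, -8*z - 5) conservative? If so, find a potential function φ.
Yes, F is conservative. φ = -4*y - 4*z**2 - 5*z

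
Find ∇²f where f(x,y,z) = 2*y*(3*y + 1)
12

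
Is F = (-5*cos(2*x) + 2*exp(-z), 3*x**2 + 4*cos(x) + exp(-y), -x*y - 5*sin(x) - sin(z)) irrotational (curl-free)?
No, ∇×F = (-x, y + 5*cos(x) - 2*exp(-z), 6*x - 4*sin(x))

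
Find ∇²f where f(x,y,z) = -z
0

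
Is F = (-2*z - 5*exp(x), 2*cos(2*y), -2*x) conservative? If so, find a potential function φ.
Yes, F is conservative. φ = -2*x*z - 5*exp(x) + sin(2*y)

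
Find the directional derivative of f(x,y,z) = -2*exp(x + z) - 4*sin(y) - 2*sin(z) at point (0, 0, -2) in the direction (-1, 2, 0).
2*sqrt(5)*(1 - 4*exp(2))*exp(-2)/5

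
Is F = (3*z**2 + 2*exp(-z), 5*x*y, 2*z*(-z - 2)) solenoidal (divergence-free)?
No, ∇·F = 5*x - 4*z - 4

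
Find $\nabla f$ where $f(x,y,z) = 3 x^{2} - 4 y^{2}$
(6*x, -8*y, 0)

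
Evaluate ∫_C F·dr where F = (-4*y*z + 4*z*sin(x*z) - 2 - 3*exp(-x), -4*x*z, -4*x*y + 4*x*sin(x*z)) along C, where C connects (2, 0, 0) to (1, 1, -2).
-3*exp(-2) + 3*exp(-1) - 4*cos(2) + 14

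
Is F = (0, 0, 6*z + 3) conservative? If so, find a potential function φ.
Yes, F is conservative. φ = 3*z*(z + 1)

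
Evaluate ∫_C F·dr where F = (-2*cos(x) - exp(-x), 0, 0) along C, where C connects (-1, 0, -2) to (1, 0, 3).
-4*sin(1) - E + exp(-1)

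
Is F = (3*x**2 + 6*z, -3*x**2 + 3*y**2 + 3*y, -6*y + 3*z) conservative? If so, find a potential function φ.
No, ∇×F = (-6, 6, -6*x) ≠ 0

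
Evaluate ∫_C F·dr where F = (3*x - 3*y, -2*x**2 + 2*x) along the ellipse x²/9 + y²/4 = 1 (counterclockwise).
30*pi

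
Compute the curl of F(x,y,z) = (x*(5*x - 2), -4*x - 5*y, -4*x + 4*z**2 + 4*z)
(0, 4, -4)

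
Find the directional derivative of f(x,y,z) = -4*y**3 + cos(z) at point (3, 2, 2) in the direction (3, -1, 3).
3*sqrt(19)*(16 - sin(2))/19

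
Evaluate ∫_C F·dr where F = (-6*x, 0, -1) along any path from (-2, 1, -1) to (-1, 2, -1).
9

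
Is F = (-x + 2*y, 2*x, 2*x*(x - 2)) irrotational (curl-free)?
No, ∇×F = (0, 4 - 4*x, 0)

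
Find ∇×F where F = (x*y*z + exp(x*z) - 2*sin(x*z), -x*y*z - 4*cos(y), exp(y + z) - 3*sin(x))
(x*y + exp(y + z), x*y + x*exp(x*z) - 2*x*cos(x*z) + 3*cos(x), z*(-x - y))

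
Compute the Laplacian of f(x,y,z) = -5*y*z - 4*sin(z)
4*sin(z)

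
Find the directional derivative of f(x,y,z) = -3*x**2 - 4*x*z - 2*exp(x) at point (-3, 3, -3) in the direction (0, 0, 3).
12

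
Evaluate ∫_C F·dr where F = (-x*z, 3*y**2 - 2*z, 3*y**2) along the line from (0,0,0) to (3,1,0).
1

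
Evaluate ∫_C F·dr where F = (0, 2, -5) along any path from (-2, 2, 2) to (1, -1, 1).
-1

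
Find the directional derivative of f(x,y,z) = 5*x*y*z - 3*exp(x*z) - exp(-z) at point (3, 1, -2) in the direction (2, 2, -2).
sqrt(3)*(-55*exp(6) - exp(8) + 15)*exp(-6)/3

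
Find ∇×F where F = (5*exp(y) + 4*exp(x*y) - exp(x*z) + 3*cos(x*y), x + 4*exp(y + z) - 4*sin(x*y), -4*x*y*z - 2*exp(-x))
(-4*x*z - 4*exp(y + z), -x*exp(x*z) + 4*y*z - 2*exp(-x), -4*x*exp(x*y) + 3*x*sin(x*y) - 4*y*cos(x*y) - 5*exp(y) + 1)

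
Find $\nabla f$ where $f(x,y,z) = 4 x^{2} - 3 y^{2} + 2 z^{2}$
(8*x, -6*y, 4*z)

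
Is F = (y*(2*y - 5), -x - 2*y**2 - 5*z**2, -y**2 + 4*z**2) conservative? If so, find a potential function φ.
No, ∇×F = (-2*y + 10*z, 0, 4 - 4*y) ≠ 0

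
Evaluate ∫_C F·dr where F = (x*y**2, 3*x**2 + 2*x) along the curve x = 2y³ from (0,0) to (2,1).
59/14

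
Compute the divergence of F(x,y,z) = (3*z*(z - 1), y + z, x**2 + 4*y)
1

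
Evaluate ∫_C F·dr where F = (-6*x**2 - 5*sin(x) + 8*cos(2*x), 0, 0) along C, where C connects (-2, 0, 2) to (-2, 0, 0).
0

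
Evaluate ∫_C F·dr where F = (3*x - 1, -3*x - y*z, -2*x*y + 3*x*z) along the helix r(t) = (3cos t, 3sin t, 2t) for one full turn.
-18*pi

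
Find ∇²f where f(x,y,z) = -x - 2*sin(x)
2*sin(x)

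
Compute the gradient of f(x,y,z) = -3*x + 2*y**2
(-3, 4*y, 0)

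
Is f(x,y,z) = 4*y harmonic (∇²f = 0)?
Yes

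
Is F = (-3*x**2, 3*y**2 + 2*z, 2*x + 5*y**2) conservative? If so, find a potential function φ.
No, ∇×F = (10*y - 2, -2, 0) ≠ 0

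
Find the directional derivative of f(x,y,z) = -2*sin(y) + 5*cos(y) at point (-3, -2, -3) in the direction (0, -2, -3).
2*sqrt(13)*(-5*sin(2) + 2*cos(2))/13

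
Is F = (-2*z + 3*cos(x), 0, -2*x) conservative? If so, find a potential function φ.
Yes, F is conservative. φ = -2*x*z + 3*sin(x)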